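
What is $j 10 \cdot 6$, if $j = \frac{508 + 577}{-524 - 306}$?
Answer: $- \frac{6510}{83} \approx -78.434$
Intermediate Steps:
$j = - \frac{217}{166}$ ($j = \frac{1085}{-830} = 1085 \left(- \frac{1}{830}\right) = - \frac{217}{166} \approx -1.3072$)
$j 10 \cdot 6 = - \frac{217 \cdot 10 \cdot 6}{166} = \left(- \frac{217}{166}\right) 60 = - \frac{6510}{83}$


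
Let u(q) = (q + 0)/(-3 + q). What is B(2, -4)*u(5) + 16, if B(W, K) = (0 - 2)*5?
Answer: -9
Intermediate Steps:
B(W, K) = -10 (B(W, K) = -2*5 = -10)
u(q) = q/(-3 + q)
B(2, -4)*u(5) + 16 = -50/(-3 + 5) + 16 = -50/2 + 16 = -10*5/2 + 16 = -25 + 16 = -9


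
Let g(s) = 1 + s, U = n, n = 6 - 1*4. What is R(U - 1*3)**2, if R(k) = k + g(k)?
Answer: 1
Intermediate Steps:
n = 2 (n = 6 - 4 = 2)
U = 2
R(k) = 1 + 2*k (R(k) = k + (1 + k) = 1 + 2*k)
R(U - 1*3)**2 = (1 + 2*(2 - 1*3))**2 = (1 + 2*(2 - 3))**2 = (1 + 2*(-1))**2 = (1 - 2)**2 = (-1)**2 = 1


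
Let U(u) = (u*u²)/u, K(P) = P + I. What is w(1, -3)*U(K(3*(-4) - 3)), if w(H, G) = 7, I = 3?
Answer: 1008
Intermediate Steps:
K(P) = 3 + P (K(P) = P + 3 = 3 + P)
U(u) = u² (U(u) = u³/u = u²)
w(1, -3)*U(K(3*(-4) - 3)) = 7*(3 + (3*(-4) - 3))² = 7*(3 + (-12 - 3))² = 7*(3 - 15)² = 7*(-12)² = 7*144 = 1008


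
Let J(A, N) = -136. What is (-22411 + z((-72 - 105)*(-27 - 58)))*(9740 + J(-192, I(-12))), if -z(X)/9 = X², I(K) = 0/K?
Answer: -19565178868144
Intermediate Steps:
I(K) = 0
z(X) = -9*X²
(-22411 + z((-72 - 105)*(-27 - 58)))*(9740 + J(-192, I(-12))) = (-22411 - 9*(-72 - 105)²*(-27 - 58)²)*(9740 - 136) = (-22411 - 9*(-177*(-85))²)*9604 = (-22411 - 9*15045²)*9604 = (-22411 - 9*226352025)*9604 = (-22411 - 2037168225)*9604 = -2037190636*9604 = -19565178868144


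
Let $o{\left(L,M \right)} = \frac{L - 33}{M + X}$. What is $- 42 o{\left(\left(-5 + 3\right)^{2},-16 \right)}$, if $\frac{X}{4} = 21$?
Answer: $\frac{609}{34} \approx 17.912$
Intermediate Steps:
$X = 84$ ($X = 4 \cdot 21 = 84$)
$o{\left(L,M \right)} = \frac{-33 + L}{84 + M}$ ($o{\left(L,M \right)} = \frac{L - 33}{M + 84} = \frac{-33 + L}{84 + M}$)
$- 42 o{\left(\left(-5 + 3\right)^{2},-16 \right)} = - 42 \frac{-33 + \left(-5 + 3\right)^{2}}{84 - 16} = - 42 \frac{-33 + \left(-2\right)^{2}}{68} = - 42 \frac{-33 + 4}{68} = - 42 \cdot \frac{1}{68} \left(-29\right) = \left(-42\right) \left(- \frac{29}{68}\right) = \frac{609}{34}$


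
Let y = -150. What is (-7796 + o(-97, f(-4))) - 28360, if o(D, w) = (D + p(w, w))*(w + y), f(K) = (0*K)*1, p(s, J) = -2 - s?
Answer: -21306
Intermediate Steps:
f(K) = 0 (f(K) = 0*1 = 0)
o(D, w) = (-150 + w)*(-2 + D - w) (o(D, w) = (D + (-2 - w))*(w - 150) = (-2 + D - w)*(-150 + w) = (-150 + w)*(-2 + D - w))
(-7796 + o(-97, f(-4))) - 28360 = (-7796 + (300 - 1*0² - 150*(-97) + 148*0 - 97*0)) - 28360 = (-7796 + (300 - 1*0 + 14550 + 0 + 0)) - 28360 = (-7796 + (300 + 0 + 14550 + 0 + 0)) - 28360 = (-7796 + 14850) - 28360 = 7054 - 28360 = -21306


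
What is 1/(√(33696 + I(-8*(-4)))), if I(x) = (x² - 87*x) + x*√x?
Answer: 1/(8*√(499 + 2*√2)) ≈ 0.0055800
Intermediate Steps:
I(x) = x² + x^(3/2) - 87*x (I(x) = (x² - 87*x) + x^(3/2) = x² + x^(3/2) - 87*x)
1/(√(33696 + I(-8*(-4)))) = 1/(√(33696 + ((-8*(-4))² + (-8*(-4))^(3/2) - (-696)*(-4)))) = 1/(√(33696 + (32² + 32^(3/2) - 87*32))) = 1/(√(33696 + (1024 + 128*√2 - 2784))) = 1/(√(33696 + (-1760 + 128*√2))) = 1/(√(31936 + 128*√2)) = (31936 + 128*√2)^(-½)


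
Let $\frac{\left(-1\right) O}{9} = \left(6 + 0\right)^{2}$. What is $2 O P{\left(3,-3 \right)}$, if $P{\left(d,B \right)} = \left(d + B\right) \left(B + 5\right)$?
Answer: $0$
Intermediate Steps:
$P{\left(d,B \right)} = \left(5 + B\right) \left(B + d\right)$ ($P{\left(d,B \right)} = \left(B + d\right) \left(5 + B\right) = \left(5 + B\right) \left(B + d\right)$)
$O = -324$ ($O = - 9 \left(6 + 0\right)^{2} = - 9 \cdot 6^{2} = \left(-9\right) 36 = -324$)
$2 O P{\left(3,-3 \right)} = 2 \left(-324\right) \left(\left(-3\right)^{2} + 5 \left(-3\right) + 5 \cdot 3 - 9\right) = - 648 \left(9 - 15 + 15 - 9\right) = \left(-648\right) 0 = 0$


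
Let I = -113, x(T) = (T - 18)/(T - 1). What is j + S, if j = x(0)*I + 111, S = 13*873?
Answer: 9426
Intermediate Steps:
x(T) = (-18 + T)/(-1 + T)
S = 11349
j = -1923 (j = ((-18 + 0)/(-1 + 0))*(-113) + 111 = (-18/(-1))*(-113) + 111 = -1*(-18)*(-113) + 111 = 18*(-113) + 111 = -2034 + 111 = -1923)
j + S = -1923 + 11349 = 9426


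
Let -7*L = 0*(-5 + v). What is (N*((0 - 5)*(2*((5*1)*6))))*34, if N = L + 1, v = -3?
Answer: -10200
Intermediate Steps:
L = 0 (L = -0*(-5 - 3) = -0*(-8) = -⅐*0 = 0)
N = 1 (N = 0 + 1 = 1)
(N*((0 - 5)*(2*((5*1)*6))))*34 = (1*((0 - 5)*(2*((5*1)*6))))*34 = (1*(-10*5*6))*34 = (1*(-10*30))*34 = (1*(-5*60))*34 = (1*(-300))*34 = -300*34 = -10200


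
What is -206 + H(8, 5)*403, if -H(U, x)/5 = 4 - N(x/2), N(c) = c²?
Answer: 17311/4 ≈ 4327.8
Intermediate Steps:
H(U, x) = -20 + 5*x²/4 (H(U, x) = -5*(4 - (x/2)²) = -5*(4 - x²/4) = -20 + 5*x²/4)
-206 + H(8, 5)*403 = -206 + (-20 + (5/4)*5²)*403 = -206 + (-20 + (5/4)*25)*403 = -206 + (-20 + 125/4)*403 = -206 + (45/4)*403 = -206 + 18135/4 = 17311/4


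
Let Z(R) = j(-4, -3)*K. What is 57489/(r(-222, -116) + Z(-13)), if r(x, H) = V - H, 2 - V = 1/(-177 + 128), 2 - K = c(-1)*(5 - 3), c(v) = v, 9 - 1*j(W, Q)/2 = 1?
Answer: 938987/2973 ≈ 315.84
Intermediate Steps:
j(W, Q) = 16 (j(W, Q) = 18 - 2*1 = 18 - 2 = 16)
K = 4 (K = 2 - (-1)*(5 - 3) = 2 - (-1)*2 = 2 - 1*(-2) = 2 + 2 = 4)
V = 99/49 (V = 2 - 1/(-177 + 128) = 2 - 1/(-49) = 2 - 1*(-1/49) = 2 + 1/49 = 99/49 ≈ 2.0204)
Z(R) = 64 (Z(R) = 16*4 = 64)
r(x, H) = 99/49 - H
57489/(r(-222, -116) + Z(-13)) = 57489/((99/49 - 1*(-116)) + 64) = 57489/((99/49 + 116) + 64) = 57489/(5783/49 + 64) = 57489/(8919/49) = 57489*(49/8919) = 938987/2973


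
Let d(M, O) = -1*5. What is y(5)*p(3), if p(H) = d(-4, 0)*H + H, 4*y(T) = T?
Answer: -15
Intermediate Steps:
y(T) = T/4
d(M, O) = -5
p(H) = -4*H (p(H) = -5*H + H = -4*H)
y(5)*p(3) = ((¼)*5)*(-4*3) = (5/4)*(-12) = -15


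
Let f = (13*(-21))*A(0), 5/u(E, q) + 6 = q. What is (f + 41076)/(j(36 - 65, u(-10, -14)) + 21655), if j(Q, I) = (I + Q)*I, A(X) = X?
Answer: 657216/346597 ≈ 1.8962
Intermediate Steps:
u(E, q) = 5/(-6 + q)
j(Q, I) = I*(I + Q)
f = 0 (f = (13*(-21))*0 = -273*0 = 0)
(f + 41076)/(j(36 - 65, u(-10, -14)) + 21655) = (0 + 41076)/((5/(-6 - 14))*(5/(-6 - 14) + (36 - 65)) + 21655) = 41076/((5/(-20))*(5/(-20) - 29) + 21655) = 41076/((5*(-1/20))*(5*(-1/20) - 29) + 21655) = 41076/(-(-¼ - 29)/4 + 21655) = 41076/(-¼*(-117/4) + 21655) = 41076/(117/16 + 21655) = 41076/(346597/16) = 41076*(16/346597) = 657216/346597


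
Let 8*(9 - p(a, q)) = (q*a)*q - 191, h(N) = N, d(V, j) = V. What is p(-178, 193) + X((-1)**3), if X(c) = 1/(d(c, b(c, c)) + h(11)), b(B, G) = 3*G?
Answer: 33152929/40 ≈ 8.2882e+5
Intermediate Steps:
X(c) = 1/(11 + c) (X(c) = 1/(c + 11) = 1/(11 + c))
p(a, q) = 263/8 - a*q**2/8 (p(a, q) = 9 - ((q*a)*q - 191)/8 = 9 - ((a*q)*q - 191)/8 = 9 - (a*q**2 - 191)/8 = 9 - (-191 + a*q**2)/8 = 9 + (191/8 - a*q**2/8) = 263/8 - a*q**2/8)
p(-178, 193) + X((-1)**3) = (263/8 - 1/8*(-178)*193**2) + 1/(11 + (-1)**3) = (263/8 - 1/8*(-178)*37249) + 1/(11 - 1) = (263/8 + 3315161/4) + 1/10 = 6630585/8 + 1/10 = 33152929/40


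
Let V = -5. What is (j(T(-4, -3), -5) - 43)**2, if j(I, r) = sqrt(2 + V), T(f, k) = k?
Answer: (43 - I*sqrt(3))**2 ≈ 1846.0 - 148.96*I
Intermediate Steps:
j(I, r) = I*sqrt(3) (j(I, r) = sqrt(2 - 5) = sqrt(-3) = I*sqrt(3))
(j(T(-4, -3), -5) - 43)**2 = (I*sqrt(3) - 43)**2 = (-43 + I*sqrt(3))**2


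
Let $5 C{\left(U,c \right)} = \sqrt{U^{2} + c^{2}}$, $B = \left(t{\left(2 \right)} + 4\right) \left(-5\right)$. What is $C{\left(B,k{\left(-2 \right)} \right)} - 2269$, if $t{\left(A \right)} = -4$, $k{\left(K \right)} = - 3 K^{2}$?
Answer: $- \frac{11333}{5} \approx -2266.6$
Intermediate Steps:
$B = 0$ ($B = \left(-4 + 4\right) \left(-5\right) = 0 \left(-5\right) = 0$)
$C{\left(U,c \right)} = \frac{\sqrt{U^{2} + c^{2}}}{5}$
$C{\left(B,k{\left(-2 \right)} \right)} - 2269 = \frac{\sqrt{0^{2} + \left(- 3 \left(-2\right)^{2}\right)^{2}}}{5} - 2269 = \frac{\sqrt{0 + \left(\left(-3\right) 4\right)^{2}}}{5} - 2269 = \frac{\sqrt{0 + \left(-12\right)^{2}}}{5} - 2269 = \frac{\sqrt{0 + 144}}{5} - 2269 = \frac{\sqrt{144}}{5} - 2269 = \frac{1}{5} \cdot 12 - 2269 = \frac{12}{5} - 2269 = - \frac{11333}{5}$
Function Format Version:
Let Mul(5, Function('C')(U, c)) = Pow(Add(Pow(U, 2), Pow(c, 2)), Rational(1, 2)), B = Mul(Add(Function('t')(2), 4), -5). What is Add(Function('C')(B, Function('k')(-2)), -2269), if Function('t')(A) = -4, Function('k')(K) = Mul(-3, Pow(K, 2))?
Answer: Rational(-11333, 5) ≈ -2266.6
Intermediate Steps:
B = 0 (B = Mul(Add(-4, 4), -5) = Mul(0, -5) = 0)
Function('C')(U, c) = Mul(Rational(1, 5), Pow(Add(Pow(U, 2), Pow(c, 2)), Rational(1, 2)))
Add(Function('C')(B, Function('k')(-2)), -2269) = Add(Mul(Rational(1, 5), Pow(Add(Pow(0, 2), Pow(Mul(-3, Pow(-2, 2)), 2)), Rational(1, 2))), -2269) = Add(Mul(Rational(1, 5), Pow(Add(0, Pow(Mul(-3, 4), 2)), Rational(1, 2))), -2269) = Add(Mul(Rational(1, 5), Pow(Add(0, Pow(-12, 2)), Rational(1, 2))), -2269) = Add(Mul(Rational(1, 5), Pow(Add(0, 144), Rational(1, 2))), -2269) = Add(Mul(Rational(1, 5), Pow(144, Rational(1, 2))), -2269) = Add(Mul(Rational(1, 5), 12), -2269) = Add(Rational(12, 5), -2269) = Rational(-11333, 5)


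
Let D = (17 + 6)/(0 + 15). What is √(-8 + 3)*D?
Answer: 23*I*√5/15 ≈ 3.4286*I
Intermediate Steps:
D = 23/15 ≈ 1.5333
√(-8 + 3)*D = √(-8 + 3)*(23/15) = √(-5)*(23/15) = (I*√5)*(23/15) = 23*I*√5/15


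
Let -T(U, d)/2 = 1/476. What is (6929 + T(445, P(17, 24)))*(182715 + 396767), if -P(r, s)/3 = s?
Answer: 477812172841/119 ≈ 4.0152e+9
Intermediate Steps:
P(r, s) = -3*s
T(U, d) = -1/238 (T(U, d) = -2/476 = -2*1/476 = -1/238)
(6929 + T(445, P(17, 24)))*(182715 + 396767) = (6929 - 1/238)*(182715 + 396767) = (1649101/238)*579482 = 477812172841/119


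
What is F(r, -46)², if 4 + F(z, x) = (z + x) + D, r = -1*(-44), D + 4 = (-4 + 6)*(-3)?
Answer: 256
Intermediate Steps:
D = -10 (D = -4 + (-4 + 6)*(-3) = -4 + 2*(-3) = -4 - 6 = -10)
r = 44
F(z, x) = -14 + x + z (F(z, x) = -4 + ((z + x) - 10) = -4 + ((x + z) - 10) = -4 + (-10 + x + z) = -14 + x + z)
F(r, -46)² = (-14 - 46 + 44)² = (-16)² = 256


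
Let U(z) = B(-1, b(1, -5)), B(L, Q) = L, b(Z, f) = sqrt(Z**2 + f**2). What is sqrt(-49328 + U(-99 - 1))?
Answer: 9*I*sqrt(609) ≈ 222.1*I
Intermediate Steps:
U(z) = -1
sqrt(-49328 + U(-99 - 1)) = sqrt(-49328 - 1) = sqrt(-49329) = 9*I*sqrt(609)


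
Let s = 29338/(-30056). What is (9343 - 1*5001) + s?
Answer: 65236907/15028 ≈ 4341.0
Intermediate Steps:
s = -14669/15028 (s = 29338*(-1/30056) = -14669/15028 ≈ -0.97611)
(9343 - 1*5001) + s = (9343 - 1*5001) - 14669/15028 = (9343 - 5001) - 14669/15028 = 4342 - 14669/15028 = 65236907/15028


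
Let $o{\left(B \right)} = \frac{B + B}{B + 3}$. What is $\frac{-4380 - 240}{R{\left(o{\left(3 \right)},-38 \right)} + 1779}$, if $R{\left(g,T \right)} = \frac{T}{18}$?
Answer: $- \frac{10395}{3998} \approx -2.6001$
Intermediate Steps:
$o{\left(B \right)} = \frac{2 B}{3 + B}$
$R{\left(g,T \right)} = \frac{T}{18}$ ($R{\left(g,T \right)} = T \frac{1}{18} = \frac{T}{18}$)
$\frac{-4380 - 240}{R{\left(o{\left(3 \right)},-38 \right)} + 1779} = \frac{-4380 - 240}{\frac{1}{18} \left(-38\right) + 1779} = - \frac{4620}{- \frac{19}{9} + 1779} = - \frac{4620}{\frac{15992}{9}} = \left(-4620\right) \frac{9}{15992} = - \frac{10395}{3998}$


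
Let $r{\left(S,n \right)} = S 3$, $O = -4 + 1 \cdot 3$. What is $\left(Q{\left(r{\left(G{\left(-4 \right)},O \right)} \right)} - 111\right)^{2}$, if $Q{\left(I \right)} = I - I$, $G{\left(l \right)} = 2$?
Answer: $12321$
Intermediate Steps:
$O = -1$ ($O = -4 + 3 = -1$)
$r{\left(S,n \right)} = 3 S$
$Q{\left(I \right)} = 0$
$\left(Q{\left(r{\left(G{\left(-4 \right)},O \right)} \right)} - 111\right)^{2} = \left(0 - 111\right)^{2} = \left(-111\right)^{2} = 12321$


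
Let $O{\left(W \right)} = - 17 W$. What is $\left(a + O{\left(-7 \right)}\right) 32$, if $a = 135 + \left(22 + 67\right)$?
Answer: $10976$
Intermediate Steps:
$a = 224$ ($a = 135 + 89 = 224$)
$\left(a + O{\left(-7 \right)}\right) 32 = \left(224 - -119\right) 32 = \left(224 + 119\right) 32 = 343 \cdot 32 = 10976$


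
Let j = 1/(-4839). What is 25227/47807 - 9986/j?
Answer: 2310142022205/47807 ≈ 4.8322e+7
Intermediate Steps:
j = -1/4839 ≈ -0.00020665
25227/47807 - 9986/j = 25227/47807 - 9986/(-1/4839) = 25227*(1/47807) - 9986*(-4839) = 25227/47807 + 48322254 = 2310142022205/47807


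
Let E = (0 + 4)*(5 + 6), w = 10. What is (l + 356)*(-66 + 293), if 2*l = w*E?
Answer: 130752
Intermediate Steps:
E = 44 (E = 4*11 = 44)
l = 220 (l = (10*44)/2 = (½)*440 = 220)
(l + 356)*(-66 + 293) = (220 + 356)*(-66 + 293) = 576*227 = 130752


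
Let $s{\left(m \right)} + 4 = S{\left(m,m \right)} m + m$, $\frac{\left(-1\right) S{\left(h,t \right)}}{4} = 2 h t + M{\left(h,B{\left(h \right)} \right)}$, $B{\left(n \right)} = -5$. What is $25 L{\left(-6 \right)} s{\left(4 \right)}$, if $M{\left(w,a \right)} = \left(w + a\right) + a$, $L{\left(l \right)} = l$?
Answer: $62400$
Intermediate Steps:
$M{\left(w,a \right)} = w + 2 a$ ($M{\left(w,a \right)} = \left(a + w\right) + a = w + 2 a$)
$S{\left(h,t \right)} = 40 - 4 h - 8 h t$ ($S{\left(h,t \right)} = - 4 \left(2 h t + \left(h + 2 \left(-5\right)\right)\right) = - 4 \left(2 h t + \left(h - 10\right)\right) = - 4 \left(2 h t + \left(-10 + h\right)\right) = - 4 \left(-10 + h + 2 h t\right) = 40 - 4 h - 8 h t$)
$s{\left(m \right)} = -4 + m + m \left(40 - 8 m^{2} - 4 m\right)$ ($s{\left(m \right)} = -4 + \left(\left(40 - 4 m - 8 m m\right) m + m\right) = -4 + \left(\left(40 - 4 m - 8 m^{2}\right) m + m\right) = -4 + \left(\left(40 - 8 m^{2} - 4 m\right) m + m\right) = -4 + \left(m \left(40 - 8 m^{2} - 4 m\right) + m\right) = -4 + \left(m + m \left(40 - 8 m^{2} - 4 m\right)\right) = -4 + m + m \left(40 - 8 m^{2} - 4 m\right)$)
$25 L{\left(-6 \right)} s{\left(4 \right)} = 25 \left(-6\right) \left(-4 + 4 - 16 \left(-10 + 4 + 2 \cdot 4^{2}\right)\right) = - 150 \left(-4 + 4 - 16 \left(-10 + 4 + 2 \cdot 16\right)\right) = - 150 \left(-4 + 4 - 16 \left(-10 + 4 + 32\right)\right) = - 150 \left(-4 + 4 - 16 \cdot 26\right) = - 150 \left(-4 + 4 - 416\right) = \left(-150\right) \left(-416\right) = 62400$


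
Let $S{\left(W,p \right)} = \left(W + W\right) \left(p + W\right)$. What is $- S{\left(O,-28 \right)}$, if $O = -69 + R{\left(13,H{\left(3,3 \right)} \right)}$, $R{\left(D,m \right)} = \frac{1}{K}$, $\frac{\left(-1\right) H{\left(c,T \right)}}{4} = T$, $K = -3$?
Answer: $- \frac{121472}{9} \approx -13497.0$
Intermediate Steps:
$H{\left(c,T \right)} = - 4 T$
$R{\left(D,m \right)} = - \frac{1}{3}$ ($R{\left(D,m \right)} = \frac{1}{-3} = - \frac{1}{3}$)
$O = - \frac{208}{3}$ ($O = -69 - \frac{1}{3} = - \frac{208}{3} \approx -69.333$)
$S{\left(W,p \right)} = 2 W \left(W + p\right)$
$- S{\left(O,-28 \right)} = - \frac{2 \left(-208\right) \left(- \frac{208}{3} - 28\right)}{3} = - \frac{2 \left(-208\right) \left(-292\right)}{3 \cdot 3} = \left(-1\right) \frac{121472}{9} = - \frac{121472}{9}$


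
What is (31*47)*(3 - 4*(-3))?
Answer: 21855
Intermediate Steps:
(31*47)*(3 - 4*(-3)) = 1457*(3 + 12) = 1457*15 = 21855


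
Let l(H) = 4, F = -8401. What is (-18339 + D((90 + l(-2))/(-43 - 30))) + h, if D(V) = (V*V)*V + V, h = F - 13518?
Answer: -15662377896/389017 ≈ -40261.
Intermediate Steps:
h = -21919 (h = -8401 - 13518 = -21919)
D(V) = V + V³ (D(V) = V²*V + V = V³ + V = V + V³)
(-18339 + D((90 + l(-2))/(-43 - 30))) + h = (-18339 + ((90 + 4)/(-43 - 30) + ((90 + 4)/(-43 - 30))³)) - 21919 = (-18339 + (94/(-73) + (94/(-73))³)) - 21919 = (-18339 + (94*(-1/73) + (94*(-1/73))³)) - 21919 = (-18339 + (-94/73 + (-94/73)³)) - 21919 = (-18339 + (-94/73 - 830584/389017)) - 21919 = (-18339 - 1331510/389017) - 21919 = -7135514273/389017 - 21919 = -15662377896/389017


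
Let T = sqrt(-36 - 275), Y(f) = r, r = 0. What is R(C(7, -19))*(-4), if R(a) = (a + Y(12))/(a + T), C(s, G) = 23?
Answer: -529/210 + 23*I*sqrt(311)/210 ≈ -2.519 + 1.9315*I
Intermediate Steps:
Y(f) = 0
T = I*sqrt(311) (T = sqrt(-311) = I*sqrt(311) ≈ 17.635*I)
R(a) = a/(a + I*sqrt(311)) (R(a) = (a + 0)/(a + I*sqrt(311)) = a/(a + I*sqrt(311)))
R(C(7, -19))*(-4) = (23/(23 + I*sqrt(311)))*(-4) = -92/(23 + I*sqrt(311))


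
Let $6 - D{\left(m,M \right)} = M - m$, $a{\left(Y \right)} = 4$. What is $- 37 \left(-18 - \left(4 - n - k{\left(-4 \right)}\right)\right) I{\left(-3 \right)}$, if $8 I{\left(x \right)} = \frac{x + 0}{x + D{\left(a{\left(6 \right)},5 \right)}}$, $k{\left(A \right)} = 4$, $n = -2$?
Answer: $- \frac{555}{4} \approx -138.75$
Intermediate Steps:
$D{\left(m,M \right)} = 6 + m - M$ ($D{\left(m,M \right)} = 6 - \left(M - m\right) = 6 + m - M$)
$I{\left(x \right)} = \frac{x}{8 \left(5 + x\right)}$ ($I{\left(x \right)} = \frac{\left(x + 0\right) \frac{1}{x + \left(6 + 4 - 5\right)}}{8} = \frac{x \frac{1}{x + \left(6 + 4 - 5\right)}}{8} = \frac{x \frac{1}{x + 5}}{8} = \frac{x \frac{1}{5 + x}}{8} = \frac{x}{8 \left(5 + x\right)}$)
$- 37 \left(-18 - \left(4 - n - k{\left(-4 \right)}\right)\right) I{\left(-3 \right)} = - 37 \left(-18 + \left(\left(-2 + 4\right) - 4\right)\right) \frac{1}{8} \left(-3\right) \frac{1}{5 - 3} = - 37 \left(-18 + \left(2 - 4\right)\right) \frac{1}{8} \left(-3\right) \frac{1}{2} = - 37 \left(-18 - 2\right) \frac{1}{8} \left(-3\right) \frac{1}{2} = \left(-37\right) \left(-20\right) \left(- \frac{3}{16}\right) = 740 \left(- \frac{3}{16}\right) = - \frac{555}{4}$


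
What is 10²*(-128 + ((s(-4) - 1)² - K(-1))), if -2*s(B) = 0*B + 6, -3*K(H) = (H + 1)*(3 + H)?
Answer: -11200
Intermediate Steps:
K(H) = -(1 + H)*(3 + H)/3 (K(H) = -(H + 1)*(3 + H)/3 = -(1 + H)*(3 + H)/3)
s(B) = -3 (s(B) = -(0*B + 6)/2 = -(0 + 6)/2 = -½*6 = -3)
10²*(-128 + ((s(-4) - 1)² - K(-1))) = 10²*(-128 + ((-3 - 1)² - (-1 - 4/3*(-1) - ⅓*(-1)²))) = 100*(-128 + ((-4)² - (-1 + 4/3 - ⅓*1))) = 100*(-128 + (16 - (-1 + 4/3 - ⅓))) = 100*(-128 + (16 - 1*0)) = 100*(-128 + (16 + 0)) = 100*(-128 + 16) = 100*(-112) = -11200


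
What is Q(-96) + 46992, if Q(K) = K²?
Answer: 56208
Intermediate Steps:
Q(-96) + 46992 = (-96)² + 46992 = 9216 + 46992 = 56208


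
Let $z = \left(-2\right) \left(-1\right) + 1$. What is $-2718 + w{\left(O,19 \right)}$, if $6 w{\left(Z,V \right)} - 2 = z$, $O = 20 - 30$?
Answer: $- \frac{16303}{6} \approx -2717.2$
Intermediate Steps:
$O = -10$ ($O = 20 - 30 = -10$)
$z = 3$ ($z = 2 + 1 = 3$)
$w{\left(Z,V \right)} = \frac{5}{6}$ ($w{\left(Z,V \right)} = \frac{1}{3} + \frac{1}{6} \cdot 3 = \frac{1}{3} + \frac{1}{2} = \frac{5}{6}$)
$-2718 + w{\left(O,19 \right)} = -2718 + \frac{5}{6} = - \frac{16303}{6}$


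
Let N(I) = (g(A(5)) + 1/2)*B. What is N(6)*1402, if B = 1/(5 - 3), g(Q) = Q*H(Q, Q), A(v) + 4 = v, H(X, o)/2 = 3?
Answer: 9113/2 ≈ 4556.5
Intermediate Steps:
H(X, o) = 6 (H(X, o) = 2*3 = 6)
A(v) = -4 + v
g(Q) = 6*Q (g(Q) = Q*6 = 6*Q)
B = 1/2 ≈ 0.50000
N(I) = 13/4 (N(I) = (6*(-4 + 5) + 1/2)*(1/2) = (6*1 + 1/2)*(1/2) = (6 + 1/2)*(1/2) = (13/2)*(1/2) = 13/4)
N(6)*1402 = (13/4)*1402 = 9113/2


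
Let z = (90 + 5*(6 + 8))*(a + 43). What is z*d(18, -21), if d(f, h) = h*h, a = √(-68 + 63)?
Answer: 3034080 + 70560*I*√5 ≈ 3.0341e+6 + 1.5778e+5*I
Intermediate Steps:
a = I*√5 (a = √(-5) = I*√5 ≈ 2.2361*I)
z = 6880 + 160*I*√5 (z = (90 + 5*(6 + 8))*(I*√5 + 43) = (90 + 5*14)*(43 + I*√5) = (90 + 70)*(43 + I*√5) = 160*(43 + I*√5) = 6880 + 160*I*√5 ≈ 6880.0 + 357.77*I)
d(f, h) = h²
z*d(18, -21) = (6880 + 160*I*√5)*(-21)² = (6880 + 160*I*√5)*441 = 3034080 + 70560*I*√5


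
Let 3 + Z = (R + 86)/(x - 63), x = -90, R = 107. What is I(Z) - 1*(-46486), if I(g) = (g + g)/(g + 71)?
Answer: 474667242/10211 ≈ 46486.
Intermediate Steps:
Z = -652/153 (Z = -3 + (107 + 86)/(-90 - 63) = -3 + 193/(-153) = -3 + 193*(-1/153) = -3 - 193/153 = -652/153 ≈ -4.2614)
I(g) = 2*g/(71 + g) (I(g) = (2*g)/(71 + g) = 2*g/(71 + g))
I(Z) - 1*(-46486) = 2*(-652/153)/(71 - 652/153) - 1*(-46486) = 2*(-652/153)/(10211/153) + 46486 = 2*(-652/153)*(153/10211) + 46486 = -1304/10211 + 46486 = 474667242/10211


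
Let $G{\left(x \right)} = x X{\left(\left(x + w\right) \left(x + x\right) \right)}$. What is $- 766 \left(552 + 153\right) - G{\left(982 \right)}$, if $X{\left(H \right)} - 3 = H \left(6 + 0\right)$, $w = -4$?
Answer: $-11317849440$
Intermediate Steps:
$X{\left(H \right)} = 3 + 6 H$ ($X{\left(H \right)} = 3 + H \left(6 + 0\right) = 3 + H 6 = 3 + 6 H$)
$G{\left(x \right)} = x \left(3 + 12 x \left(-4 + x\right)\right)$ ($G{\left(x \right)} = x \left(3 + 6 \left(x - 4\right) \left(x + x\right)\right) = x \left(3 + 6 \left(-4 + x\right) 2 x\right) = x \left(3 + 6 \cdot 2 x \left(-4 + x\right)\right) = x \left(3 + 12 x \left(-4 + x\right)\right)$)
$- 766 \left(552 + 153\right) - G{\left(982 \right)} = - 766 \left(552 + 153\right) - 3 \cdot 982 \left(1 + 4 \cdot 982 \left(-4 + 982\right)\right) = \left(-766\right) 705 - 3 \cdot 982 \left(1 + 4 \cdot 982 \cdot 978\right) = -540030 - 3 \cdot 982 \left(1 + 3841584\right) = -540030 - 3 \cdot 982 \cdot 3841585 = -540030 - 11317309410 = -11317849440$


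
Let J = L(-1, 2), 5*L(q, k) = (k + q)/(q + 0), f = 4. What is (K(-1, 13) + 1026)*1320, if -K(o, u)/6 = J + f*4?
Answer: 1229184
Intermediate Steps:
L(q, k) = (k + q)/(5*q) (L(q, k) = ((k + q)/(q + 0))/5 = ((k + q)/q)/5 = (k + q)/(5*q))
J = -⅕ (J = (⅕)*(2 - 1)/(-1) = (⅕)*(-1)*1 = -⅕ ≈ -0.20000)
K(o, u) = -474/5 (K(o, u) = -6*(-⅕ + 4*4) = -6*(-⅕ + 16) = -6*79/5 = -474/5)
(K(-1, 13) + 1026)*1320 = (-474/5 + 1026)*1320 = (4656/5)*1320 = 1229184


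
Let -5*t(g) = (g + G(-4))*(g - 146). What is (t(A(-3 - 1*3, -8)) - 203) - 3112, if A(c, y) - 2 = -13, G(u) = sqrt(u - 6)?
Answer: -18302/5 + 157*I*sqrt(10)/5 ≈ -3660.4 + 99.296*I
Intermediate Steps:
G(u) = sqrt(-6 + u)
A(c, y) = -11 (A(c, y) = 2 - 13 = -11)
t(g) = -(-146 + g)*(g + I*sqrt(10))/5 (t(g) = -(g + sqrt(-6 - 4))*(g - 146)/5 = -(g + sqrt(-10))*(-146 + g)/5 = -(g + I*sqrt(10))*(-146 + g)/5 = -(-146 + g)*(g + I*sqrt(10))/5)
(t(A(-3 - 1*3, -8)) - 203) - 3112 = ((-1/5*(-11)**2 + (146/5)*(-11) + 146*I*sqrt(10)/5 - 1/5*I*(-11)*sqrt(10)) - 203) - 3112 = ((-1/5*121 - 1606/5 + 146*I*sqrt(10)/5 + 11*I*sqrt(10)/5) - 203) - 3112 = ((-121/5 - 1606/5 + 146*I*sqrt(10)/5 + 11*I*sqrt(10)/5) - 203) - 3112 = ((-1727/5 + 157*I*sqrt(10)/5) - 203) - 3112 = (-2742/5 + 157*I*sqrt(10)/5) - 3112 = -18302/5 + 157*I*sqrt(10)/5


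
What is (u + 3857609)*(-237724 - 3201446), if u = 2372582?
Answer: -21426685981470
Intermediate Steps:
(u + 3857609)*(-237724 - 3201446) = (2372582 + 3857609)*(-237724 - 3201446) = 6230191*(-3439170) = -21426685981470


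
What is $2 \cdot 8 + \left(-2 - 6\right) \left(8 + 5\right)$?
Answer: $-88$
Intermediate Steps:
$2 \cdot 8 + \left(-2 - 6\right) \left(8 + 5\right) = 16 - 104 = -88$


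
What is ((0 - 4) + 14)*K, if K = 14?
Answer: 140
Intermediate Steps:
((0 - 4) + 14)*K = ((0 - 4) + 14)*14 = (-4 + 14)*14 = 10*14 = 140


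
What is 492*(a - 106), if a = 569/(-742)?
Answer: -19488366/371 ≈ -52529.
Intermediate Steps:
a = -569/742 (a = 569*(-1/742) = -569/742 ≈ -0.76685)
492*(a - 106) = 492*(-569/742 - 106) = 492*(-79221/742) = -19488366/371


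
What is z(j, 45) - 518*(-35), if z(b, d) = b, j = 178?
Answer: 18308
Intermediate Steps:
z(j, 45) - 518*(-35) = 178 - 518*(-35) = 178 + 18130 = 18308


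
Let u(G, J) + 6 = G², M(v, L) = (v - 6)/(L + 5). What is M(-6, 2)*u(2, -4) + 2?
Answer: 38/7 ≈ 5.4286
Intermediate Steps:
M(v, L) = (-6 + v)/(5 + L)
u(G, J) = -6 + G²
M(-6, 2)*u(2, -4) + 2 = ((-6 - 6)/(5 + 2))*(-6 + 2²) + 2 = (-12/7)*(-6 + 4) + 2 = ((⅐)*(-12))*(-2) + 2 = -12/7*(-2) + 2 = 24/7 + 2 = 38/7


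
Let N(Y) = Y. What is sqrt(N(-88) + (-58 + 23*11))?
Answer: sqrt(107) ≈ 10.344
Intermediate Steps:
sqrt(N(-88) + (-58 + 23*11)) = sqrt(-88 + (-58 + 23*11)) = sqrt(-88 + (-58 + 253)) = sqrt(-88 + 195) = sqrt(107)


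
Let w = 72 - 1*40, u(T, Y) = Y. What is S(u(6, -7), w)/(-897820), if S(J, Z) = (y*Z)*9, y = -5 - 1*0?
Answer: 72/44891 ≈ 0.0016039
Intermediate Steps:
y = -5 (y = -5 + 0 = -5)
w = 32 (w = 72 - 40 = 32)
S(J, Z) = -45*Z (S(J, Z) = -5*Z*9 = -45*Z)
S(u(6, -7), w)/(-897820) = -45*32/(-897820) = -1440*(-1/897820) = 72/44891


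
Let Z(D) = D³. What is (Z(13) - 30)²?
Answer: 4695889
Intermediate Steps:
(Z(13) - 30)² = (13³ - 30)² = (2197 - 30)² = 2167² = 4695889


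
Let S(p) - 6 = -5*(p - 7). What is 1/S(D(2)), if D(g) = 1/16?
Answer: 16/651 ≈ 0.024578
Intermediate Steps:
D(g) = 1/16
S(p) = 41 - 5*p (S(p) = 6 - 5*(p - 7) = 6 - 5*(-7 + p) = 6 + (35 - 5*p) = 41 - 5*p)
1/S(D(2)) = 1/(41 - 5*1/16) = 1/(41 - 5/16) = 1/(651/16) = 16/651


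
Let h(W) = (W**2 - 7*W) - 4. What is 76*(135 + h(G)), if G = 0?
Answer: 9956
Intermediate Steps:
h(W) = -4 + W**2 - 7*W
76*(135 + h(G)) = 76*(135 + (-4 + 0**2 - 7*0)) = 76*(135 + (-4 + 0 + 0)) = 76*(135 - 4) = 76*131 = 9956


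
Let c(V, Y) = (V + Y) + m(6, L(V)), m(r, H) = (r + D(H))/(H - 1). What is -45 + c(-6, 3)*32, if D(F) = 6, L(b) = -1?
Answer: -333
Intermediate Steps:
m(r, H) = (6 + r)/(-1 + H) (m(r, H) = (r + 6)/(H - 1) = (6 + r)/(-1 + H))
c(V, Y) = -6 + V + Y (c(V, Y) = (V + Y) + (6 + 6)/(-1 - 1) = (V + Y) + 12/(-2) = (V + Y) - ½*12 = (V + Y) - 6 = -6 + V + Y)
-45 + c(-6, 3)*32 = -45 + (-6 - 6 + 3)*32 = -45 - 9*32 = -45 - 288 = -333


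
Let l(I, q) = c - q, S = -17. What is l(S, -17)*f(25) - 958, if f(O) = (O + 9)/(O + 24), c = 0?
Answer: -46364/49 ≈ -946.20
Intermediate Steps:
f(O) = (9 + O)/(24 + O)
l(I, q) = -q (l(I, q) = 0 - q = -q)
l(S, -17)*f(25) - 958 = (-1*(-17))*((9 + 25)/(24 + 25)) - 958 = 17*(34/49) - 958 = 578/49 - 958 = -46364/49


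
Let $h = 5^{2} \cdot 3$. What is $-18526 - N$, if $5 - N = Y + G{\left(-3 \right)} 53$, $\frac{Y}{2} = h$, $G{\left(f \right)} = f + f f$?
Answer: $-18063$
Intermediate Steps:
$G{\left(f \right)} = f + f^{2}$
$h = 75$ ($h = 25 \cdot 3 = 75$)
$Y = 150$ ($Y = 2 \cdot 75 = 150$)
$N = -463$ ($N = 5 - \left(150 + - 3 \left(1 - 3\right) 53\right) = 5 - \left(150 + \left(-3\right) \left(-2\right) 53\right) = 5 - \left(150 + 6 \cdot 53\right) = 5 - \left(150 + 318\right) = 5 - 468 = -463$)
$-18526 - N = -18526 - -463 = -18526 + 463 = -18063$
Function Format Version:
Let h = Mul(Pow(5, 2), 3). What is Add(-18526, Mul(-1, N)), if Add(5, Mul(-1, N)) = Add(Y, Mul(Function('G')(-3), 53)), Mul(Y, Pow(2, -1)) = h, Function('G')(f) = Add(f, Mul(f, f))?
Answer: -18063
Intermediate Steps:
Function('G')(f) = Add(f, Pow(f, 2))
h = 75 (h = Mul(25, 3) = 75)
Y = 150 (Y = Mul(2, 75) = 150)
N = -463 (N = Add(5, Mul(-1, Add(150, Mul(Mul(-3, Add(1, -3)), 53)))) = Add(5, Mul(-1, Add(150, Mul(Mul(-3, -2), 53)))) = Add(5, Mul(-1, Add(150, Mul(6, 53)))) = Add(5, Mul(-1, Add(150, 318))) = Add(5, Mul(-1, 468)) = Add(5, -468) = -463)
Add(-18526, Mul(-1, N)) = Add(-18526, Mul(-1, -463)) = Add(-18526, 463) = -18063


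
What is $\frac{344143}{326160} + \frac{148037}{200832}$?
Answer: $\frac{2445805727}{1364653440} \approx 1.7923$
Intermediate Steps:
$\frac{344143}{326160} + \frac{148037}{200832} = \frac{2445805727}{1364653440}$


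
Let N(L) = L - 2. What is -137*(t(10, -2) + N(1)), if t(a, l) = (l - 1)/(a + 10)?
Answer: 3151/20 ≈ 157.55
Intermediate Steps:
N(L) = -2 + L
t(a, l) = (-1 + l)/(10 + a)
-137*(t(10, -2) + N(1)) = -137*((-1 - 2)/(10 + 10) + (-2 + 1)) = -137*(-3/20 - 1) = -137*(-23/20) = 3151/20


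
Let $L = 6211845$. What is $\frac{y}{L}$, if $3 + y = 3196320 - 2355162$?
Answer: $\frac{56077}{414123} \approx 0.13541$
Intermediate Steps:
$y = 841155$ ($y = -3 + \left(3196320 - 2355162\right) = -3 + 841158 = 841155$)
$\frac{y}{L} = \frac{841155}{6211845} = 841155 \cdot \frac{1}{6211845} = \frac{56077}{414123}$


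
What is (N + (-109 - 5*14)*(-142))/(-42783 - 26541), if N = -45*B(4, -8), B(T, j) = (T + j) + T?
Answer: -12709/34662 ≈ -0.36666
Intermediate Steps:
B(T, j) = j + 2*T
N = 0 (N = -45*(-8 + 2*4) = -45*(-8 + 8) = -45*0 = 0)
(N + (-109 - 5*14)*(-142))/(-42783 - 26541) = (0 + (-109 - 5*14)*(-142))/(-42783 - 26541) = (0 + (-109 - 1*70)*(-142))/(-69324) = (0 + (-109 - 70)*(-142))*(-1/69324) = (0 - 179*(-142))*(-1/69324) = (0 + 25418)*(-1/69324) = 25418*(-1/69324) = -12709/34662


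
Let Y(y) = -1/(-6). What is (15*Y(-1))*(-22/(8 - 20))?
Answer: 55/12 ≈ 4.5833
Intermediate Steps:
Y(y) = ⅙ (Y(y) = -1*(-⅙) = ⅙)
(15*Y(-1))*(-22/(8 - 20)) = (15*(⅙))*(-22/(8 - 20)) = 5*(-22/(-12))/2 = 5*(-22*(-1/12))/2 = (5/2)*(11/6) = 55/12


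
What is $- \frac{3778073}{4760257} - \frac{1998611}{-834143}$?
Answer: $\frac{6362448856588}{3970735054751} \approx 1.6023$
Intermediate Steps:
$- \frac{3778073}{4760257} - \frac{1998611}{-834143} = \left(-3778073\right) \frac{1}{4760257} - - \frac{1998611}{834143} = - \frac{3778073}{4760257} + \frac{1998611}{834143} = \frac{6362448856588}{3970735054751}$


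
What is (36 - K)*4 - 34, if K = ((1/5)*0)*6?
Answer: 110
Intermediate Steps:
K = 0 (K = ((1*(⅕))*0)*6 = ((⅕)*0)*6 = 0*6 = 0)
(36 - K)*4 - 34 = (36 - 1*0)*4 - 34 = (36 + 0)*4 - 34 = 36*4 - 34 = 144 - 34 = 110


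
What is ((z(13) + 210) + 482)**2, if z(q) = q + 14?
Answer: 516961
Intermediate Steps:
z(q) = 14 + q
((z(13) + 210) + 482)**2 = (((14 + 13) + 210) + 482)**2 = ((27 + 210) + 482)**2 = (237 + 482)**2 = 719**2 = 516961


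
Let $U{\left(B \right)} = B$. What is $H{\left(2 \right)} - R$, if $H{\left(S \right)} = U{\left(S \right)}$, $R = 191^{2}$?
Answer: $-36479$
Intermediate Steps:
$R = 36481$
$H{\left(S \right)} = S$
$H{\left(2 \right)} - R = 2 - 36481 = -36479$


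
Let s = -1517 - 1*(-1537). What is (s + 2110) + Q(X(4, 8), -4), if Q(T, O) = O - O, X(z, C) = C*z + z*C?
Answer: 2130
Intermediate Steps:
s = 20 (s = -1517 + 1537 = 20)
X(z, C) = 2*C*z (X(z, C) = C*z + C*z = 2*C*z)
Q(T, O) = 0
(s + 2110) + Q(X(4, 8), -4) = (20 + 2110) + 0 = 2130 + 0 = 2130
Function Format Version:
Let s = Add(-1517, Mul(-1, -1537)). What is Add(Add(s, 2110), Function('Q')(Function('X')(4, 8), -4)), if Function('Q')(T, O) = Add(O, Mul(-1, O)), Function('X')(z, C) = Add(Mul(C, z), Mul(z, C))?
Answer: 2130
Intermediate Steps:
s = 20 (s = Add(-1517, 1537) = 20)
Function('X')(z, C) = Mul(2, C, z) (Function('X')(z, C) = Add(Mul(C, z), Mul(C, z)) = Mul(2, C, z))
Function('Q')(T, O) = 0
Add(Add(s, 2110), Function('Q')(Function('X')(4, 8), -4)) = Add(Add(20, 2110), 0) = Add(2130, 0) = 2130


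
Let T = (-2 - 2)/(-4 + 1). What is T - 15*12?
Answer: -536/3 ≈ -178.67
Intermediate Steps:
T = 4/3 (T = -4/(-3) = -4*(-⅓) = 4/3 ≈ 1.3333)
T - 15*12 = 4/3 - 15*12 = 4/3 - 180 = -536/3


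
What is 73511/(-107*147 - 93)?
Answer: -73511/15822 ≈ -4.6461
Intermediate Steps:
73511/(-107*147 - 93) = 73511/(-15729 - 93) = 73511/(-15822) = 73511*(-1/15822) = -73511/15822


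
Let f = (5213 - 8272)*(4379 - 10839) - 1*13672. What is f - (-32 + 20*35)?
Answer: 19746800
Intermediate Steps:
f = 19747468 (f = -3059*(-6460) - 13672 = 19761140 - 13672 = 19747468)
f - (-32 + 20*35) = 19747468 - (-32 + 20*35) = 19747468 - (-32 + 700) = 19747468 - 1*668 = 19747468 - 668 = 19746800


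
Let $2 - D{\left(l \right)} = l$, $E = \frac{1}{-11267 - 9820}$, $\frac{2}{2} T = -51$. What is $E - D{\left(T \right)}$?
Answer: $- \frac{1117612}{21087} \approx -53.0$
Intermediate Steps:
$T = -51$
$E = - \frac{1}{21087}$ ($E = \frac{1}{-21087} = - \frac{1}{21087} \approx -4.7423 \cdot 10^{-5}$)
$D{\left(l \right)} = 2 - l$
$E - D{\left(T \right)} = - \frac{1}{21087} - \left(2 - -51\right) = - \frac{1}{21087} - \left(2 + 51\right) = - \frac{1}{21087} - 53 = - \frac{1117612}{21087}$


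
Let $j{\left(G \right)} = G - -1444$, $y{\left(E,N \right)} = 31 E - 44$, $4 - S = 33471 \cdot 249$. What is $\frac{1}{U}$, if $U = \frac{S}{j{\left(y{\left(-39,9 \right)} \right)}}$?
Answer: $- \frac{191}{8334275} \approx -2.2917 \cdot 10^{-5}$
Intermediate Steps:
$S = -8334275$ ($S = 4 - 33471 \cdot 249 = 4 - 8334279 = -8334275$)
$y{\left(E,N \right)} = -44 + 31 E$
$j{\left(G \right)} = 1444 + G$ ($j{\left(G \right)} = G + 1444 = 1444 + G$)
$U = - \frac{8334275}{191}$ ($U = - \frac{8334275}{1444 + \left(-44 + 31 \left(-39\right)\right)} = - \frac{8334275}{1444 - 1253} = - \frac{8334275}{191} \approx -43635.0$)
$\frac{1}{U} = \frac{1}{- \frac{8334275}{191}} = - \frac{191}{8334275}$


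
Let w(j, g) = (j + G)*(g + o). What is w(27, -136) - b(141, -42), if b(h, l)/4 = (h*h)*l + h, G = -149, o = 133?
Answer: 3339810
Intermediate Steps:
b(h, l) = 4*h + 4*l*h**2 (b(h, l) = 4*((h*h)*l + h) = 4*(h**2*l + h) = 4*(l*h**2 + h) = 4*(h + l*h**2) = 4*h + 4*l*h**2)
w(j, g) = (-149 + j)*(133 + g) (w(j, g) = (j - 149)*(g + 133) = (-149 + j)*(133 + g))
w(27, -136) - b(141, -42) = (-19817 - 149*(-136) + 133*27 - 136*27) - 4*141*(1 + 141*(-42)) = (-19817 + 20264 + 3591 - 3672) - 4*141*(1 - 5922) = 366 - 4*141*(-5921) = 366 - 1*(-3339444) = 366 + 3339444 = 3339810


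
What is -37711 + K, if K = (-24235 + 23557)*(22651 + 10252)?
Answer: -22345945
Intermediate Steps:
K = -22308234 (K = -678*32903 = -22308234)
-37711 + K = -37711 - 22308234 = -22345945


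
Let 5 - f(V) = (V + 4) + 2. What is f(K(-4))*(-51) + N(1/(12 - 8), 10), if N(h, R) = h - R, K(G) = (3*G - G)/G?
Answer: 573/4 ≈ 143.25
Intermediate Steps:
K(G) = 2 (K(G) = (2*G)/G = 2)
f(V) = -1 - V (f(V) = 5 - ((V + 4) + 2) = 5 - ((4 + V) + 2) = 5 - (6 + V) = 5 + (-6 - V) = -1 - V)
f(K(-4))*(-51) + N(1/(12 - 8), 10) = (-1 - 1*2)*(-51) + (1/(12 - 8) - 1*10) = (-1 - 2)*(-51) + (1/4 - 10) = -3*(-51) + (¼ - 10) = 153 - 39/4 = 573/4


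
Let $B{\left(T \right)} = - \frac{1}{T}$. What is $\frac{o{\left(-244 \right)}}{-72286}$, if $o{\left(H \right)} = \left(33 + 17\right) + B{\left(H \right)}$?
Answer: $- \frac{12201}{17637784} \approx -0.00069175$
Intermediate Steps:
$o{\left(H \right)} = 50 - \frac{1}{H}$ ($o{\left(H \right)} = \left(33 + 17\right) - \frac{1}{H} = 50 - \frac{1}{H}$)
$\frac{o{\left(-244 \right)}}{-72286} = \frac{50 - \frac{1}{-244}}{-72286} = \left(50 - - \frac{1}{244}\right) \left(- \frac{1}{72286}\right) = \left(50 + \frac{1}{244}\right) \left(- \frac{1}{72286}\right) = \frac{12201}{244} \left(- \frac{1}{72286}\right) = - \frac{12201}{17637784}$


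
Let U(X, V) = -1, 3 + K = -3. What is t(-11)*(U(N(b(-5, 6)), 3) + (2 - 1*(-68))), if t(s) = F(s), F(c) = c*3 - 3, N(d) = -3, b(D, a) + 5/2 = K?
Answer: -2484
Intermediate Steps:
K = -6 (K = -3 - 3 = -6)
b(D, a) = -17/2 (b(D, a) = -5/2 - 6 = -17/2)
F(c) = -3 + 3*c (F(c) = 3*c - 3 = -3 + 3*c)
t(s) = -3 + 3*s
t(-11)*(U(N(b(-5, 6)), 3) + (2 - 1*(-68))) = (-3 + 3*(-11))*(-1 + (2 - 1*(-68))) = (-3 - 33)*(-1 + (2 + 68)) = -36*(-1 + 70) = -36*69 = -2484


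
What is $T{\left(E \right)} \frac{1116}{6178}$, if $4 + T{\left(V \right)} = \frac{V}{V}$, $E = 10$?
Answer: $- \frac{1674}{3089} \approx -0.54192$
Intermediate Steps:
$T{\left(V \right)} = -3$ ($T{\left(V \right)} = -4 + \frac{V}{V} = -4 + 1 = -3$)
$T{\left(E \right)} \frac{1116}{6178} = - 3 \cdot \frac{1116}{6178} = - 3 \cdot 1116 \cdot \frac{1}{6178} = \left(-3\right) \frac{558}{3089} = - \frac{1674}{3089}$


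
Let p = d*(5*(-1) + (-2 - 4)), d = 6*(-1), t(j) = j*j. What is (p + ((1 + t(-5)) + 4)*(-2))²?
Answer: 36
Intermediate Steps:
t(j) = j²
d = -6
p = 66 (p = -6*(5*(-1) + (-2 - 4)) = -6*(-5 - 6) = -6*(-11) = 66)
(p + ((1 + t(-5)) + 4)*(-2))² = (66 + ((1 + (-5)²) + 4)*(-2))² = (66 + ((1 + 25) + 4)*(-2))² = (66 + (26 + 4)*(-2))² = (66 + 30*(-2))² = (66 - 60)² = 6² = 36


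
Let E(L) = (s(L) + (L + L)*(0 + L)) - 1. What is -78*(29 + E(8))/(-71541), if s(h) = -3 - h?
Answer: 3770/23847 ≈ 0.15809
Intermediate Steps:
E(L) = -4 - L + 2*L**2 (E(L) = ((-3 - L) + (L + L)*(0 + L)) - 1 = ((-3 - L) + (2*L)*L) - 1 = ((-3 - L) + 2*L**2) - 1 = (-3 - L + 2*L**2) - 1 = -4 - L + 2*L**2)
-78*(29 + E(8))/(-71541) = -78*(29 + (-4 - 1*8 + 2*8**2))/(-71541) = -78*(29 + (-4 - 8 + 2*64))*(-1/71541) = -78*(29 + (-4 - 8 + 128))*(-1/71541) = -78*(29 + 116)*(-1/71541) = -78*145*(-1/71541) = -11310*(-1/71541) = 3770/23847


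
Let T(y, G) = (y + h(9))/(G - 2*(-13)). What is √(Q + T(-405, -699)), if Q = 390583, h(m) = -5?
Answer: 13*√1046784873/673 ≈ 624.97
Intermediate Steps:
T(y, G) = (-5 + y)/(26 + G) (T(y, G) = (y - 5)/(G - 2*(-13)) = (-5 + y)/(G + 26) = (-5 + y)/(26 + G))
√(Q + T(-405, -699)) = √(390583 + (-5 - 405)/(26 - 699)) = √(390583 - 410/(-673)) = √(390583 - 1/673*(-410)) = √(390583 + 410/673) = √(262862769/673) = 13*√1046784873/673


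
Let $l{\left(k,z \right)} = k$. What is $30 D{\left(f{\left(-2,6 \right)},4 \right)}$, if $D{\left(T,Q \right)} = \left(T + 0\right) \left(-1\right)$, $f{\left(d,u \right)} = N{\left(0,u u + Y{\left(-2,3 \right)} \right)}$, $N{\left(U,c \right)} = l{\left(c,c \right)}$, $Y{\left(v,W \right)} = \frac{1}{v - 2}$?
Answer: $- \frac{2145}{2} \approx -1072.5$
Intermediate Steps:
$Y{\left(v,W \right)} = \frac{1}{-2 + v}$
$N{\left(U,c \right)} = c$
$f{\left(d,u \right)} = - \frac{1}{4} + u^{2}$ ($f{\left(d,u \right)} = u u + \frac{1}{-2 - 2} = u^{2} + \frac{1}{-4} = u^{2} - \frac{1}{4} = - \frac{1}{4} + u^{2}$)
$D{\left(T,Q \right)} = - T$ ($D{\left(T,Q \right)} = T \left(-1\right) = - T$)
$30 D{\left(f{\left(-2,6 \right)},4 \right)} = 30 \left(- (- \frac{1}{4} + 6^{2})\right) = 30 \left(- (- \frac{1}{4} + 36)\right) = 30 \left(\left(-1\right) \frac{143}{4}\right) = 30 \left(- \frac{143}{4}\right) = - \frac{2145}{2}$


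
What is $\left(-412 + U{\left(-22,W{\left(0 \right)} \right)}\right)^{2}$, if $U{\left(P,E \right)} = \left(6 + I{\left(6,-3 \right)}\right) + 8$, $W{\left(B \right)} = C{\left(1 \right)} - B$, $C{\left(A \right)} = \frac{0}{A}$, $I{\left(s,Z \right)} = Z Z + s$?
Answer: $146689$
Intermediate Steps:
$I{\left(s,Z \right)} = s + Z^{2}$ ($I{\left(s,Z \right)} = Z^{2} + s = s + Z^{2}$)
$C{\left(A \right)} = 0$
$W{\left(B \right)} = - B$ ($W{\left(B \right)} = 0 - B = - B$)
$U{\left(P,E \right)} = 29$ ($U{\left(P,E \right)} = \left(6 + \left(6 + \left(-3\right)^{2}\right)\right) + 8 = \left(6 + \left(6 + 9\right)\right) + 8 = \left(6 + 15\right) + 8 = 21 + 8 = 29$)
$\left(-412 + U{\left(-22,W{\left(0 \right)} \right)}\right)^{2} = \left(-412 + 29\right)^{2} = \left(-383\right)^{2} = 146689$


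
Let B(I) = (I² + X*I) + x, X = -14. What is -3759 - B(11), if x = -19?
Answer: -3707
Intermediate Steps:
B(I) = -19 + I² - 14*I (B(I) = (I² - 14*I) - 19 = -19 + I² - 14*I)
-3759 - B(11) = -3759 - (-19 + 11² - 14*11) = -3759 - (-19 + 121 - 154) = -3759 - 1*(-52) = -3759 + 52 = -3707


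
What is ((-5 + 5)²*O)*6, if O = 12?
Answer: 0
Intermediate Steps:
((-5 + 5)²*O)*6 = ((-5 + 5)²*12)*6 = (0²*12)*6 = (0*12)*6 = 0*6 = 0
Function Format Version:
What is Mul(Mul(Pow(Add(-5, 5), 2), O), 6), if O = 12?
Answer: 0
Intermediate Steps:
Mul(Mul(Pow(Add(-5, 5), 2), O), 6) = Mul(Mul(Pow(Add(-5, 5), 2), 12), 6) = Mul(Mul(Pow(0, 2), 12), 6) = Mul(Mul(0, 12), 6) = Mul(0, 6) = 0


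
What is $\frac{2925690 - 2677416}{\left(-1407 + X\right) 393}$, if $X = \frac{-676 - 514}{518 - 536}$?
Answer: $- \frac{372411}{790454} \approx -0.47114$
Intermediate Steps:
$X = \frac{595}{9}$ ($X = - \frac{1190}{-18} = \left(-1190\right) \left(- \frac{1}{18}\right) = \frac{595}{9} \approx 66.111$)
$\frac{2925690 - 2677416}{\left(-1407 + X\right) 393} = \frac{2925690 - 2677416}{\left(-1407 + \frac{595}{9}\right) 393} = \frac{248274}{\left(- \frac{12068}{9}\right) 393} = \frac{248274}{- \frac{1580908}{3}} = 248274 \left(- \frac{3}{1580908}\right) = - \frac{372411}{790454}$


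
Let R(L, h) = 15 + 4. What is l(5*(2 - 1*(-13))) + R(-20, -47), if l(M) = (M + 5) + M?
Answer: 174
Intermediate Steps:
l(M) = 5 + 2*M (l(M) = (5 + M) + M = 5 + 2*M)
R(L, h) = 19
l(5*(2 - 1*(-13))) + R(-20, -47) = (5 + 2*(5*(2 - 1*(-13)))) + 19 = (5 + 2*(5*(2 + 13))) + 19 = (5 + 2*(5*15)) + 19 = (5 + 2*75) + 19 = (5 + 150) + 19 = 155 + 19 = 174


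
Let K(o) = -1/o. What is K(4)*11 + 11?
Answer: 33/4 ≈ 8.2500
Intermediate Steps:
K(4)*11 + 11 = -1/4*11 + 11 = -11/4 + 11 = 33/4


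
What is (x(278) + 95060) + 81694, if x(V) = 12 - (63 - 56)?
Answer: 176759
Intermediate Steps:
x(V) = 5 (x(V) = 12 - 1*7 = 12 - 7 = 5)
(x(278) + 95060) + 81694 = (5 + 95060) + 81694 = 95065 + 81694 = 176759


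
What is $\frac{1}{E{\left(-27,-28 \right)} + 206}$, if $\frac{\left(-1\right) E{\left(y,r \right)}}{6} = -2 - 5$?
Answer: $\frac{1}{248} \approx 0.0040323$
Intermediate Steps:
$E{\left(y,r \right)} = 42$ ($E{\left(y,r \right)} = - 6 \left(-2 - 5\right) = \left(-6\right) \left(-7\right) = 42$)
$\frac{1}{E{\left(-27,-28 \right)} + 206} = \frac{1}{42 + 206} = \frac{1}{248}$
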